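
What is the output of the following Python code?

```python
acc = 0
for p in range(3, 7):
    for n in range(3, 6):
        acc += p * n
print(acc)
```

216

p=3,n=3: acc = 0+9 = 9
p=3,n=4: acc = 9+12 = 21
p=3,n=5: acc = 21+15 = 36
p=4,n=3: acc = 36+12 = 48
p=4,n=4: acc = 48+16 = 64
p=4,n=5: acc = 64+20 = 84
p=5,n=3: acc = 84+15 = 99
p=5,n=4: acc = 99+20 = 119
p=5,n=5: acc = 119+25 = 144
p=6,n=3: acc = 144+18 = 162
p=6,n=4: acc = 162+24 = 186
p=6,n=5: acc = 186+30 = 216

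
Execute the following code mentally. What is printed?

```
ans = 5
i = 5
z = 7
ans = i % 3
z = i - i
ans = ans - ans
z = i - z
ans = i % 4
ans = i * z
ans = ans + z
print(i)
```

ans = 5%3 = 2
z = 5-5 = 0
ans = 2-2 = 0
z = 5-0 = 5
ans = 5%4 = 1
ans = 5*5 = 25
ans = 25+5 = 30

5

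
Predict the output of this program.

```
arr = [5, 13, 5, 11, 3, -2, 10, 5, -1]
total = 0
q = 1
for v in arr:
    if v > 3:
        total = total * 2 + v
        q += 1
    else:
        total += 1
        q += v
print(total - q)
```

v=5: >3, total = 0*2+5 = 5; q=2
v=13: >3, total = 5*2+13 = 23; q=3
v=5: >3, total = 23*2+5 = 51; q=4
v=11: >3, total = 51*2+11 = 113; q=5
v=3: not >3, total = 113+1 = 114; q=8
v=-2: not >3, total = 114+1 = 115; q=6
v=10: >3, total = 115*2+10 = 240; q=7
v=5: >3, total = 240*2+5 = 485; q=8
v=-1: not >3, total = 485+1 = 486; q=7
total-q = 486-7 = 479

479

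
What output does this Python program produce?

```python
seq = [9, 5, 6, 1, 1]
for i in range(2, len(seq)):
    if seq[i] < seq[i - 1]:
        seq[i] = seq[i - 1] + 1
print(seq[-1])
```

i=2: 6>=5, unchanged → [9, 5, 6, 1, 1]
i=3: 1<6, seq[3] = 6+1 = 7 → [9, 5, 6, 7, 1]
i=4: 1<7, seq[4] = 7+1 = 8 → [9, 5, 6, 7, 8]

8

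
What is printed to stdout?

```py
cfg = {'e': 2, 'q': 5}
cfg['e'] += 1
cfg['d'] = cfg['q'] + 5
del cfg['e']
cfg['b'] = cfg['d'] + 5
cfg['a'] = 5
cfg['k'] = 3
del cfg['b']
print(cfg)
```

{'q': 5, 'd': 10, 'a': 5, 'k': 3}

cfg['e'] = 2+1 = 3 → {'e': 3, 'q': 5}
cfg['d'] = cfg['q']+5 = 10 → {'e': 3, 'q': 5, 'd': 10}
del 'e' → {'q': 5, 'd': 10}
cfg['b'] = cfg['d']+5 = 15 → {'q': 5, 'd': 10, 'b': 15}
cfg['a'] = 5 → {'q': 5, 'd': 10, 'b': 15, 'a': 5}
cfg['k'] = 3 → {'q': 5, 'd': 10, 'b': 15, 'a': 5, 'k': 3}
del 'b' → {'q': 5, 'd': 10, 'a': 5, 'k': 3}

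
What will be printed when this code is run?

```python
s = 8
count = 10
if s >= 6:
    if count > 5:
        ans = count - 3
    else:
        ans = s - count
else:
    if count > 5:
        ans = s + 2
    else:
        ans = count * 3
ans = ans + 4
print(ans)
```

s=8, count=10
s >= 6 is True; count > 5 is True
→ ans = count - 3 = 7
ans = 7+4 = 11

11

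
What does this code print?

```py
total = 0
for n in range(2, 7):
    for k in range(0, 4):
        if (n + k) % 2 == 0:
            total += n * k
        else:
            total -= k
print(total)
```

40

n=2,k=0: even sum, total = 0+0 = 0
n=2,k=1: odd sum, total = 0-1 = -1
n=2,k=2: even sum, total = (-1)+4 = 3
n=2,k=3: odd sum, total = 3-3 = 0
n=3,k=0: odd sum, total = 0-0 = 0
n=3,k=1: even sum, total = 0+3 = 3
n=3,k=2: odd sum, total = 3-2 = 1
n=3,k=3: even sum, total = 1+9 = 10
n=4,k=0: even sum, total = 10+0 = 10
n=4,k=1: odd sum, total = 10-1 = 9
n=4,k=2: even sum, total = 9+8 = 17
n=4,k=3: odd sum, total = 17-3 = 14
n=5,k=0: odd sum, total = 14-0 = 14
n=5,k=1: even sum, total = 14+5 = 19
n=5,k=2: odd sum, total = 19-2 = 17
n=5,k=3: even sum, total = 17+15 = 32
n=6,k=0: even sum, total = 32+0 = 32
n=6,k=1: odd sum, total = 32-1 = 31
n=6,k=2: even sum, total = 31+12 = 43
n=6,k=3: odd sum, total = 43-3 = 40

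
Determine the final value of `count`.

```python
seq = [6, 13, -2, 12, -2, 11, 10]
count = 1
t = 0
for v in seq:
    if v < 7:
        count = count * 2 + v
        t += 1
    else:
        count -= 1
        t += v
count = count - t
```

-31

v=6: <7, count = 1*2+6 = 8; t=1
v=13: not <7, count = 8-1 = 7; t=14
v=-2: <7, count = 7*2+(-2) = 12; t=15
v=12: not <7, count = 12-1 = 11; t=27
v=-2: <7, count = 11*2+(-2) = 20; t=28
v=11: not <7, count = 20-1 = 19; t=39
v=10: not <7, count = 19-1 = 18; t=49
count-t = 18-49 = -31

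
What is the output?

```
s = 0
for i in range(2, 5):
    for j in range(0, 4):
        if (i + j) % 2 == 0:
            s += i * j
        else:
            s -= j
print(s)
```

14

i=2,j=0: even sum, s = 0+0 = 0
i=2,j=1: odd sum, s = 0-1 = -1
i=2,j=2: even sum, s = (-1)+4 = 3
i=2,j=3: odd sum, s = 3-3 = 0
i=3,j=0: odd sum, s = 0-0 = 0
i=3,j=1: even sum, s = 0+3 = 3
i=3,j=2: odd sum, s = 3-2 = 1
i=3,j=3: even sum, s = 1+9 = 10
i=4,j=0: even sum, s = 10+0 = 10
i=4,j=1: odd sum, s = 10-1 = 9
i=4,j=2: even sum, s = 9+8 = 17
i=4,j=3: odd sum, s = 17-3 = 14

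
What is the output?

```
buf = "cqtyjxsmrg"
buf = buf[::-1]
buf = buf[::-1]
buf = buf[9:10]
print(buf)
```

g

reverse → 'grmsxjytqc'
reverse → 'cqtyjxsmrg'
slice [9:10] → 'g'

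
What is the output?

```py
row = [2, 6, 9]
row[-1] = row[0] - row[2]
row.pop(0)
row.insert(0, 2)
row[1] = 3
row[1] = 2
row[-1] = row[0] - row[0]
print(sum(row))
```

4

row[-1] = row[0]-row[2] = 2-9 = -7 → [2, 6, -7]
pop(0) removes 2 → [6, -7]
insert 2 at 0 → [2, 6, -7]
row[1] = 3 → [2, 3, -7]
row[1] = 2 → [2, 2, -7]
row[-1] = row[0]-row[0] = 2-2 = 0 → [2, 2, 0]
sum = 4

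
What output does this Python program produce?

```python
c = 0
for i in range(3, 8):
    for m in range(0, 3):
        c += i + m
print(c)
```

i=3,m=0: c = 0+3 = 3
i=3,m=1: c = 3+4 = 7
i=3,m=2: c = 7+5 = 12
i=4,m=0: c = 12+4 = 16
i=4,m=1: c = 16+5 = 21
i=4,m=2: c = 21+6 = 27
i=5,m=0: c = 27+5 = 32
i=5,m=1: c = 32+6 = 38
i=5,m=2: c = 38+7 = 45
i=6,m=0: c = 45+6 = 51
i=6,m=1: c = 51+7 = 58
i=6,m=2: c = 58+8 = 66
i=7,m=0: c = 66+7 = 73
i=7,m=1: c = 73+8 = 81
i=7,m=2: c = 81+9 = 90

90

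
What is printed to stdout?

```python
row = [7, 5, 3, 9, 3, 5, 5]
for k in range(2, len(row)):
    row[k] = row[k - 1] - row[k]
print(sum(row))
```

-38

k=2: row[2] = 5-3 = 2 → [7, 5, 2, 9, 3, 5, 5]
k=3: row[3] = 2-9 = -7 → [7, 5, 2, -7, 3, 5, 5]
k=4: row[4] = (-7)-3 = -10 → [7, 5, 2, -7, -10, 5, 5]
k=5: row[5] = (-10)-5 = -15 → [7, 5, 2, -7, -10, -15, 5]
k=6: row[6] = (-15)-5 = -20 → [7, 5, 2, -7, -10, -15, -20]
sum = -38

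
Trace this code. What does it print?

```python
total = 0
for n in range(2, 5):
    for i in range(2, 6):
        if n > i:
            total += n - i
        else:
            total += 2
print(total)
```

n=2,i=2: not 2>2, total = 0+2 = 2
n=2,i=3: not 2>3, total = 2+2 = 4
n=2,i=4: not 2>4, total = 4+2 = 6
n=2,i=5: not 2>5, total = 6+2 = 8
n=3,i=2: 3>2, total = 8+1 = 9
n=3,i=3: not 3>3, total = 9+2 = 11
n=3,i=4: not 3>4, total = 11+2 = 13
n=3,i=5: not 3>5, total = 13+2 = 15
n=4,i=2: 4>2, total = 15+2 = 17
n=4,i=3: 4>3, total = 17+1 = 18
n=4,i=4: not 4>4, total = 18+2 = 20
n=4,i=5: not 4>5, total = 20+2 = 22

22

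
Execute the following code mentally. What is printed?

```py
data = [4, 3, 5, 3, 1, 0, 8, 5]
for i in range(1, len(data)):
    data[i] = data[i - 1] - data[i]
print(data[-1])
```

i=1: data[1] = 4-3 = 1 → [4, 1, 5, 3, 1, 0, 8, 5]
i=2: data[2] = 1-5 = -4 → [4, 1, -4, 3, 1, 0, 8, 5]
i=3: data[3] = (-4)-3 = -7 → [4, 1, -4, -7, 1, 0, 8, 5]
i=4: data[4] = (-7)-1 = -8 → [4, 1, -4, -7, -8, 0, 8, 5]
i=5: data[5] = (-8)-0 = -8 → [4, 1, -4, -7, -8, -8, 8, 5]
i=6: data[6] = (-8)-8 = -16 → [4, 1, -4, -7, -8, -8, -16, 5]
i=7: data[7] = (-16)-5 = -21 → [4, 1, -4, -7, -8, -8, -16, -21]

-21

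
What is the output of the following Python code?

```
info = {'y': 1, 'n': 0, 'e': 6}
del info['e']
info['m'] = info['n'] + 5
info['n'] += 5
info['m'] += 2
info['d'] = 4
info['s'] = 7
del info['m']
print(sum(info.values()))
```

17

del 'e' → {'y': 1, 'n': 0}
info['m'] = info['n']+5 = 5 → {'y': 1, 'n': 0, 'm': 5}
info['n'] = 0+5 = 5 → {'y': 1, 'n': 5, 'm': 5}
info['m'] = 5+2 = 7 → {'y': 1, 'n': 5, 'm': 7}
info['d'] = 4 → {'y': 1, 'n': 5, 'm': 7, 'd': 4}
info['s'] = 7 → {'y': 1, 'n': 5, 'm': 7, 'd': 4, 's': 7}
del 'm' → {'y': 1, 'n': 5, 'd': 4, 's': 7}
sum of values = 17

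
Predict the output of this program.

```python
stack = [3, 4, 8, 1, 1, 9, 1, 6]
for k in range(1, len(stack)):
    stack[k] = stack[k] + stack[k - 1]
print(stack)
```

[3, 7, 15, 16, 17, 26, 27, 33]

k=1: stack[1] = 4+3 = 7 → [3, 7, 8, 1, 1, 9, 1, 6]
k=2: stack[2] = 8+7 = 15 → [3, 7, 15, 1, 1, 9, 1, 6]
k=3: stack[3] = 1+15 = 16 → [3, 7, 15, 16, 1, 9, 1, 6]
k=4: stack[4] = 1+16 = 17 → [3, 7, 15, 16, 17, 9, 1, 6]
k=5: stack[5] = 9+17 = 26 → [3, 7, 15, 16, 17, 26, 1, 6]
k=6: stack[6] = 1+26 = 27 → [3, 7, 15, 16, 17, 26, 27, 6]
k=7: stack[7] = 6+27 = 33 → [3, 7, 15, 16, 17, 26, 27, 33]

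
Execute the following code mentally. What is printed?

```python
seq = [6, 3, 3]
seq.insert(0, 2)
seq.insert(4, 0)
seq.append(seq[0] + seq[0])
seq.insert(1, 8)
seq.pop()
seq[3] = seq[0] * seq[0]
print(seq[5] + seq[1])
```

8

insert 2 at 0 → [2, 6, 3, 3]
insert 0 at 4 → [2, 6, 3, 3, 0]
append seq[0]+seq[0] = 2+2 = 4 → [2, 6, 3, 3, 0, 4]
insert 8 at 1 → [2, 8, 6, 3, 3, 0, 4]
pop() removes 4 → [2, 8, 6, 3, 3, 0]
seq[3] = seq[0]*seq[0] = 2*2 = 4 → [2, 8, 6, 4, 3, 0]
seq[5]+seq[1] = 0+8 = 8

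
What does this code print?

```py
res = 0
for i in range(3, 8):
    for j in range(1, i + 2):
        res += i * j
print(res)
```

615

i=3,j=1: res = 0+3 = 3
i=3,j=2: res = 3+6 = 9
i=3,j=3: res = 9+9 = 18
i=3,j=4: res = 18+12 = 30
i=4,j=1: res = 30+4 = 34
i=4,j=2: res = 34+8 = 42
i=4,j=3: res = 42+12 = 54
i=4,j=4: res = 54+16 = 70
i=4,j=5: res = 70+20 = 90
i=5,j=1: res = 90+5 = 95
i=5,j=2: res = 95+10 = 105
i=5,j=3: res = 105+15 = 120
i=5,j=4: res = 120+20 = 140
i=5,j=5: res = 140+25 = 165
i=5,j=6: res = 165+30 = 195
i=6,j=1: res = 195+6 = 201
i=6,j=2: res = 201+12 = 213
i=6,j=3: res = 213+18 = 231
i=6,j=4: res = 231+24 = 255
i=6,j=5: res = 255+30 = 285
i=6,j=6: res = 285+36 = 321
i=6,j=7: res = 321+42 = 363
i=7,j=1: res = 363+7 = 370
i=7,j=2: res = 370+14 = 384
i=7,j=3: res = 384+21 = 405
i=7,j=4: res = 405+28 = 433
i=7,j=5: res = 433+35 = 468
i=7,j=6: res = 468+42 = 510
i=7,j=7: res = 510+49 = 559
i=7,j=8: res = 559+56 = 615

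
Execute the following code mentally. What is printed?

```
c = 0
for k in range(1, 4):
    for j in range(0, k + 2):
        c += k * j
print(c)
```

k=1,j=0: c = 0+0 = 0
k=1,j=1: c = 0+1 = 1
k=1,j=2: c = 1+2 = 3
k=2,j=0: c = 3+0 = 3
k=2,j=1: c = 3+2 = 5
k=2,j=2: c = 5+4 = 9
k=2,j=3: c = 9+6 = 15
k=3,j=0: c = 15+0 = 15
k=3,j=1: c = 15+3 = 18
k=3,j=2: c = 18+6 = 24
k=3,j=3: c = 24+9 = 33
k=3,j=4: c = 33+12 = 45

45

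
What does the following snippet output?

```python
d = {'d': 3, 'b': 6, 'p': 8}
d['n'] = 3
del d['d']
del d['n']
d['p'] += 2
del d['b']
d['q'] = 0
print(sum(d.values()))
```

d['n'] = 3 → {'d': 3, 'b': 6, 'p': 8, 'n': 3}
del 'd' → {'b': 6, 'p': 8, 'n': 3}
del 'n' → {'b': 6, 'p': 8}
d['p'] = 8+2 = 10 → {'b': 6, 'p': 10}
del 'b' → {'p': 10}
d['q'] = 0 → {'p': 10, 'q': 0}
sum of values = 10

10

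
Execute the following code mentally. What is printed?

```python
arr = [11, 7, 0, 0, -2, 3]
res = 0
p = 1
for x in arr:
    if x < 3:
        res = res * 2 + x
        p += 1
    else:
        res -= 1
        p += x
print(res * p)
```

-475

x=11: not <3, res = 0-1 = -1; p=12
x=7: not <3, res = (-1)-1 = -2; p=19
x=0: <3, res = (-2)*2+0 = -4; p=20
x=0: <3, res = (-4)*2+0 = -8; p=21
x=-2: <3, res = (-8)*2+(-2) = -18; p=22
x=3: not <3, res = (-18)-1 = -19; p=25
res*p = (-19)*25 = -475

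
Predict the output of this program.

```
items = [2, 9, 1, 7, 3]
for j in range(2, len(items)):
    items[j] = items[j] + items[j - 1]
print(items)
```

j=2: items[2] = 1+9 = 10 → [2, 9, 10, 7, 3]
j=3: items[3] = 7+10 = 17 → [2, 9, 10, 17, 3]
j=4: items[4] = 3+17 = 20 → [2, 9, 10, 17, 20]

[2, 9, 10, 17, 20]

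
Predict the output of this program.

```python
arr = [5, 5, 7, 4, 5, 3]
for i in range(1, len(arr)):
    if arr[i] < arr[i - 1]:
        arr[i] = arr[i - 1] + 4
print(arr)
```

[5, 5, 7, 11, 15, 19]

i=1: 5>=5, unchanged → [5, 5, 7, 4, 5, 3]
i=2: 7>=5, unchanged → [5, 5, 7, 4, 5, 3]
i=3: 4<7, arr[3] = 7+4 = 11 → [5, 5, 7, 11, 5, 3]
i=4: 5<11, arr[4] = 11+4 = 15 → [5, 5, 7, 11, 15, 3]
i=5: 3<15, arr[5] = 15+4 = 19 → [5, 5, 7, 11, 15, 19]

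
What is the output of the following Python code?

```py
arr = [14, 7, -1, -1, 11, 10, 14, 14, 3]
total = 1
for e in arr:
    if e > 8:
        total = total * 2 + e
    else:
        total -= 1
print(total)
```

e=14: >8, total = 1*2+14 = 16
e=7: not >8, total = 16-1 = 15
e=-1: not >8, total = 15-1 = 14
e=-1: not >8, total = 14-1 = 13
e=11: >8, total = 13*2+11 = 37
e=10: >8, total = 37*2+10 = 84
e=14: >8, total = 84*2+14 = 182
e=14: >8, total = 182*2+14 = 378
e=3: not >8, total = 378-1 = 377

377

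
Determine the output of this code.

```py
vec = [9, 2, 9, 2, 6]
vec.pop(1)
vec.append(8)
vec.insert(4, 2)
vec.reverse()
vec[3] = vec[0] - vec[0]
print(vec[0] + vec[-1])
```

pop(1) removes 2 → [9, 9, 2, 6]
append 8 → [9, 9, 2, 6, 8]
insert 2 at 4 → [9, 9, 2, 6, 2, 8]
reverse → [8, 2, 6, 2, 9, 9]
vec[3] = vec[0]-vec[0] = 8-8 = 0 → [8, 2, 6, 0, 9, 9]
vec[0]+vec[-1] = 8+9 = 17

17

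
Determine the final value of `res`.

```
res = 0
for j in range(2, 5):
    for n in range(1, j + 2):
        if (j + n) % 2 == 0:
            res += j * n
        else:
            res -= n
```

j=2,n=1: odd sum, res = 0-1 = -1
j=2,n=2: even sum, res = (-1)+4 = 3
j=2,n=3: odd sum, res = 3-3 = 0
j=3,n=1: even sum, res = 0+3 = 3
j=3,n=2: odd sum, res = 3-2 = 1
j=3,n=3: even sum, res = 1+9 = 10
j=3,n=4: odd sum, res = 10-4 = 6
j=4,n=1: odd sum, res = 6-1 = 5
j=4,n=2: even sum, res = 5+8 = 13
j=4,n=3: odd sum, res = 13-3 = 10
j=4,n=4: even sum, res = 10+16 = 26
j=4,n=5: odd sum, res = 26-5 = 21

21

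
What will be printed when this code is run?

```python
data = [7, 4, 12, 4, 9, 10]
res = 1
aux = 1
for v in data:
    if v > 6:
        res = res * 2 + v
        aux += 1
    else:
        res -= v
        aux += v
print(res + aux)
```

v=7: >6, res = 1*2+7 = 9; aux=2
v=4: not >6, res = 9-4 = 5; aux=6
v=12: >6, res = 5*2+12 = 22; aux=7
v=4: not >6, res = 22-4 = 18; aux=11
v=9: >6, res = 18*2+9 = 45; aux=12
v=10: >6, res = 45*2+10 = 100; aux=13
res+aux = 100+13 = 113

113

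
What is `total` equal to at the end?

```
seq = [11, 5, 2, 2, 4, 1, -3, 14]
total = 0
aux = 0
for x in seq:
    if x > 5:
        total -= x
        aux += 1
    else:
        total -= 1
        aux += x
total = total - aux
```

-44

x=11: >5, total = 0-11 = -11; aux=1
x=5: not >5, total = (-11)-1 = -12; aux=6
x=2: not >5, total = (-12)-1 = -13; aux=8
x=2: not >5, total = (-13)-1 = -14; aux=10
x=4: not >5, total = (-14)-1 = -15; aux=14
x=1: not >5, total = (-15)-1 = -16; aux=15
x=-3: not >5, total = (-16)-1 = -17; aux=12
x=14: >5, total = (-17)-14 = -31; aux=13
total-aux = (-31)-13 = -44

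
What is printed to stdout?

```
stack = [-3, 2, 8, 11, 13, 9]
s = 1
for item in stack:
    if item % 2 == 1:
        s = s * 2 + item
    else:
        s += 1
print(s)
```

item=-3: odd, s = 1*2+(-3) = -1
item=2: not odd, s = (-1)+1 = 0
item=8: not odd, s = 0+1 = 1
item=11: odd, s = 1*2+11 = 13
item=13: odd, s = 13*2+13 = 39
item=9: odd, s = 39*2+9 = 87

87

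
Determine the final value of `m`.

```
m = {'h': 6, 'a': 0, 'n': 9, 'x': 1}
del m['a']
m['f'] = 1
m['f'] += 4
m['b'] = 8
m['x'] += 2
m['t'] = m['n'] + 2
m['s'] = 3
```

del 'a' → {'h': 6, 'n': 9, 'x': 1}
m['f'] = 1 → {'h': 6, 'n': 9, 'x': 1, 'f': 1}
m['f'] = 1+4 = 5 → {'h': 6, 'n': 9, 'x': 1, 'f': 5}
m['b'] = 8 → {'h': 6, 'n': 9, 'x': 1, 'f': 5, 'b': 8}
m['x'] = 1+2 = 3 → {'h': 6, 'n': 9, 'x': 3, 'f': 5, 'b': 8}
m['t'] = m['n']+2 = 11 → {'h': 6, 'n': 9, 'x': 3, 'f': 5, 'b': 8, 't': 11}
m['s'] = 3 → {'h': 6, 'n': 9, 'x': 3, 'f': 5, 'b': 8, 't': 11, 's': 3}

{'h': 6, 'n': 9, 'x': 3, 'f': 5, 'b': 8, 't': 11, 's': 3}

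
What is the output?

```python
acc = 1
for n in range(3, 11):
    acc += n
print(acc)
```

n=3: acc = 1+3 = 4
n=4: acc = 4+4 = 8
n=5: acc = 8+5 = 13
n=6: acc = 13+6 = 19
n=7: acc = 19+7 = 26
n=8: acc = 26+8 = 34
n=9: acc = 34+9 = 43
n=10: acc = 43+10 = 53

53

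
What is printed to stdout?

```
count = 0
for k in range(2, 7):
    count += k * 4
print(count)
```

k=2: count = 0+2*4 = 8
k=3: count = 8+3*4 = 20
k=4: count = 20+4*4 = 36
k=5: count = 36+5*4 = 56
k=6: count = 56+6*4 = 80

80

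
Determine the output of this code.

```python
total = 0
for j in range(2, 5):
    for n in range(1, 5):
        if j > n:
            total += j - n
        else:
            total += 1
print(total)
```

j=2,n=1: 2>1, total = 0+1 = 1
j=2,n=2: not 2>2, total = 1+1 = 2
j=2,n=3: not 2>3, total = 2+1 = 3
j=2,n=4: not 2>4, total = 3+1 = 4
j=3,n=1: 3>1, total = 4+2 = 6
j=3,n=2: 3>2, total = 6+1 = 7
j=3,n=3: not 3>3, total = 7+1 = 8
j=3,n=4: not 3>4, total = 8+1 = 9
j=4,n=1: 4>1, total = 9+3 = 12
j=4,n=2: 4>2, total = 12+2 = 14
j=4,n=3: 4>3, total = 14+1 = 15
j=4,n=4: not 4>4, total = 15+1 = 16

16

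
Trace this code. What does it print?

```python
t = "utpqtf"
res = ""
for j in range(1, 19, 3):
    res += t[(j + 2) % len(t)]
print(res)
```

j=1: add t[3]='q' → 'q'
j=4: add t[0]='u' → 'qu'
j=7: add t[3]='q' → 'quq'
j=10: add t[0]='u' → 'ququ'
j=13: add t[3]='q' → 'ququq'
j=16: add t[0]='u' → 'quququ'

quququ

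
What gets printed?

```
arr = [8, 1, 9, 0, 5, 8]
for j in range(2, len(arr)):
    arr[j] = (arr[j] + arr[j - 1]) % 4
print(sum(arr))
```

j=2: arr[2] = (9+1)%4 = 2 → [8, 1, 2, 0, 5, 8]
j=3: arr[3] = (0+2)%4 = 2 → [8, 1, 2, 2, 5, 8]
j=4: arr[4] = (5+2)%4 = 3 → [8, 1, 2, 2, 3, 8]
j=5: arr[5] = (8+3)%4 = 3 → [8, 1, 2, 2, 3, 3]
sum = 19

19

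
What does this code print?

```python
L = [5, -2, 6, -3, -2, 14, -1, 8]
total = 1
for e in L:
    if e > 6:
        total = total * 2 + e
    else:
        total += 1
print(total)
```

e=5: not >6, total = 1+1 = 2
e=-2: not >6, total = 2+1 = 3
e=6: not >6, total = 3+1 = 4
e=-3: not >6, total = 4+1 = 5
e=-2: not >6, total = 5+1 = 6
e=14: >6, total = 6*2+14 = 26
e=-1: not >6, total = 26+1 = 27
e=8: >6, total = 27*2+8 = 62

62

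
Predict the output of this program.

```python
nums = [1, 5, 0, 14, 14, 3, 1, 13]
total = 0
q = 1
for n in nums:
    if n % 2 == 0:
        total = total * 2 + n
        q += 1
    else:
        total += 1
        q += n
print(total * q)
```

1647

n=1: not even, total = 0+1 = 1; q=2
n=5: not even, total = 1+1 = 2; q=7
n=0: even, total = 2*2+0 = 4; q=8
n=14: even, total = 4*2+14 = 22; q=9
n=14: even, total = 22*2+14 = 58; q=10
n=3: not even, total = 58+1 = 59; q=13
n=1: not even, total = 59+1 = 60; q=14
n=13: not even, total = 60+1 = 61; q=27
total*q = 61*27 = 1647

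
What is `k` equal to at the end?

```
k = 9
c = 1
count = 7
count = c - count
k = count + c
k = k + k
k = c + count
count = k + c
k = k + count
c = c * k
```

count = 1-7 = -6
k = (-6)+1 = -5
k = (-5)+(-5) = -10
k = 1+(-6) = -5
count = (-5)+1 = -4
k = (-5)+(-4) = -9
c = 1*(-9) = -9

-9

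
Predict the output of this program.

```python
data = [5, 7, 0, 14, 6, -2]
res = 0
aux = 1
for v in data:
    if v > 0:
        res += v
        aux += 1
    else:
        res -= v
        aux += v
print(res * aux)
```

102

v=5: >0, res = 0+5 = 5; aux=2
v=7: >0, res = 5+7 = 12; aux=3
v=0: not >0, res = 12-0 = 12; aux=3
v=14: >0, res = 12+14 = 26; aux=4
v=6: >0, res = 26+6 = 32; aux=5
v=-2: not >0, res = 32-(-2) = 34; aux=3
res*aux = 34*3 = 102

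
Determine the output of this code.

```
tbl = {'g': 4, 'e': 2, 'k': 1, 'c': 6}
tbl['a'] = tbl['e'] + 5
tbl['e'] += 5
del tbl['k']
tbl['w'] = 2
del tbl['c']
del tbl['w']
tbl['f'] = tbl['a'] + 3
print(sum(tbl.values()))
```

tbl['a'] = tbl['e']+5 = 7 → {'g': 4, 'e': 2, 'k': 1, 'c': 6, 'a': 7}
tbl['e'] = 2+5 = 7 → {'g': 4, 'e': 7, 'k': 1, 'c': 6, 'a': 7}
del 'k' → {'g': 4, 'e': 7, 'c': 6, 'a': 7}
tbl['w'] = 2 → {'g': 4, 'e': 7, 'c': 6, 'a': 7, 'w': 2}
del 'c' → {'g': 4, 'e': 7, 'a': 7, 'w': 2}
del 'w' → {'g': 4, 'e': 7, 'a': 7}
tbl['f'] = tbl['a']+3 = 10 → {'g': 4, 'e': 7, 'a': 7, 'f': 10}
sum of values = 28

28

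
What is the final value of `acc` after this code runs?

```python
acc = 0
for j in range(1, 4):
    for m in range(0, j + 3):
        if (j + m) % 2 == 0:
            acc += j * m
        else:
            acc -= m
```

31

j=1,m=0: odd sum, acc = 0-0 = 0
j=1,m=1: even sum, acc = 0+1 = 1
j=1,m=2: odd sum, acc = 1-2 = -1
j=1,m=3: even sum, acc = (-1)+3 = 2
j=2,m=0: even sum, acc = 2+0 = 2
j=2,m=1: odd sum, acc = 2-1 = 1
j=2,m=2: even sum, acc = 1+4 = 5
j=2,m=3: odd sum, acc = 5-3 = 2
j=2,m=4: even sum, acc = 2+8 = 10
j=3,m=0: odd sum, acc = 10-0 = 10
j=3,m=1: even sum, acc = 10+3 = 13
j=3,m=2: odd sum, acc = 13-2 = 11
j=3,m=3: even sum, acc = 11+9 = 20
j=3,m=4: odd sum, acc = 20-4 = 16
j=3,m=5: even sum, acc = 16+15 = 31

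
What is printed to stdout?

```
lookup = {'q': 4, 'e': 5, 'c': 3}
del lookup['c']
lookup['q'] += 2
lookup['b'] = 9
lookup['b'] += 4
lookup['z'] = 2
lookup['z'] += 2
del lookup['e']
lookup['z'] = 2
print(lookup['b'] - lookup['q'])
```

7

del 'c' → {'q': 4, 'e': 5}
lookup['q'] = 4+2 = 6 → {'q': 6, 'e': 5}
lookup['b'] = 9 → {'q': 6, 'e': 5, 'b': 9}
lookup['b'] = 9+4 = 13 → {'q': 6, 'e': 5, 'b': 13}
lookup['z'] = 2 → {'q': 6, 'e': 5, 'b': 13, 'z': 2}
lookup['z'] = 2+2 = 4 → {'q': 6, 'e': 5, 'b': 13, 'z': 4}
del 'e' → {'q': 6, 'b': 13, 'z': 4}
lookup['z'] = 2 → {'q': 6, 'b': 13, 'z': 2}
lookup['b']-lookup['q'] = 13-6 = 7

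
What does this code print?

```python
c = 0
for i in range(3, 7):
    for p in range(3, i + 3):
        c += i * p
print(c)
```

431

i=3,p=3: c = 0+9 = 9
i=3,p=4: c = 9+12 = 21
i=3,p=5: c = 21+15 = 36
i=4,p=3: c = 36+12 = 48
i=4,p=4: c = 48+16 = 64
i=4,p=5: c = 64+20 = 84
i=4,p=6: c = 84+24 = 108
i=5,p=3: c = 108+15 = 123
i=5,p=4: c = 123+20 = 143
i=5,p=5: c = 143+25 = 168
i=5,p=6: c = 168+30 = 198
i=5,p=7: c = 198+35 = 233
i=6,p=3: c = 233+18 = 251
i=6,p=4: c = 251+24 = 275
i=6,p=5: c = 275+30 = 305
i=6,p=6: c = 305+36 = 341
i=6,p=7: c = 341+42 = 383
i=6,p=8: c = 383+48 = 431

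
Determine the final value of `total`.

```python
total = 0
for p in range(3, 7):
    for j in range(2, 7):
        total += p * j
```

360

p=3,j=2: total = 0+6 = 6
p=3,j=3: total = 6+9 = 15
p=3,j=4: total = 15+12 = 27
p=3,j=5: total = 27+15 = 42
p=3,j=6: total = 42+18 = 60
p=4,j=2: total = 60+8 = 68
p=4,j=3: total = 68+12 = 80
p=4,j=4: total = 80+16 = 96
p=4,j=5: total = 96+20 = 116
p=4,j=6: total = 116+24 = 140
p=5,j=2: total = 140+10 = 150
p=5,j=3: total = 150+15 = 165
p=5,j=4: total = 165+20 = 185
p=5,j=5: total = 185+25 = 210
p=5,j=6: total = 210+30 = 240
p=6,j=2: total = 240+12 = 252
p=6,j=3: total = 252+18 = 270
p=6,j=4: total = 270+24 = 294
p=6,j=5: total = 294+30 = 324
p=6,j=6: total = 324+36 = 360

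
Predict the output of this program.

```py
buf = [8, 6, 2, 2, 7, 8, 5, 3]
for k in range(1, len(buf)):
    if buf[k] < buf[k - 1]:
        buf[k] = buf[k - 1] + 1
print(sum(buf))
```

k=1: 6<8, buf[1] = 8+1 = 9 → [8, 9, 2, 2, 7, 8, 5, 3]
k=2: 2<9, buf[2] = 9+1 = 10 → [8, 9, 10, 2, 7, 8, 5, 3]
k=3: 2<10, buf[3] = 10+1 = 11 → [8, 9, 10, 11, 7, 8, 5, 3]
k=4: 7<11, buf[4] = 11+1 = 12 → [8, 9, 10, 11, 12, 8, 5, 3]
k=5: 8<12, buf[5] = 12+1 = 13 → [8, 9, 10, 11, 12, 13, 5, 3]
k=6: 5<13, buf[6] = 13+1 = 14 → [8, 9, 10, 11, 12, 13, 14, 3]
k=7: 3<14, buf[7] = 14+1 = 15 → [8, 9, 10, 11, 12, 13, 14, 15]
sum = 92

92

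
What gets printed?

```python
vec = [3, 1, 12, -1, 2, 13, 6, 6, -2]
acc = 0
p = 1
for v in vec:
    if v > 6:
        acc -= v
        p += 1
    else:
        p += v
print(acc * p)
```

v=3: not >6; p=4
v=1: not >6; p=5
v=12: >6, acc = 0-12 = -12; p=6
v=-1: not >6; p=5
v=2: not >6; p=7
v=13: >6, acc = (-12)-13 = -25; p=8
v=6: not >6; p=14
v=6: not >6; p=20
v=-2: not >6; p=18
acc*p = (-25)*18 = -450

-450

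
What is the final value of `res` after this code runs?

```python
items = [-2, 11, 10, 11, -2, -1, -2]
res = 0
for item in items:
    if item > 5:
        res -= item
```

item=-2: not >5
item=11: >5, res = 0-11 = -11
item=10: >5, res = (-11)-10 = -21
item=11: >5, res = (-21)-11 = -32
item=-2: not >5
item=-1: not >5
item=-2: not >5

-32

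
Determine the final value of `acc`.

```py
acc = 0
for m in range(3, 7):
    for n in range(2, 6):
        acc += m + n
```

128

m=3,n=2: acc = 0+5 = 5
m=3,n=3: acc = 5+6 = 11
m=3,n=4: acc = 11+7 = 18
m=3,n=5: acc = 18+8 = 26
m=4,n=2: acc = 26+6 = 32
m=4,n=3: acc = 32+7 = 39
m=4,n=4: acc = 39+8 = 47
m=4,n=5: acc = 47+9 = 56
m=5,n=2: acc = 56+7 = 63
m=5,n=3: acc = 63+8 = 71
m=5,n=4: acc = 71+9 = 80
m=5,n=5: acc = 80+10 = 90
m=6,n=2: acc = 90+8 = 98
m=6,n=3: acc = 98+9 = 107
m=6,n=4: acc = 107+10 = 117
m=6,n=5: acc = 117+11 = 128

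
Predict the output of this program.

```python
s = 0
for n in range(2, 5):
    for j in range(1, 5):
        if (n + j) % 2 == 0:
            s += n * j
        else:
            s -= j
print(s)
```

34

n=2,j=1: odd sum, s = 0-1 = -1
n=2,j=2: even sum, s = (-1)+4 = 3
n=2,j=3: odd sum, s = 3-3 = 0
n=2,j=4: even sum, s = 0+8 = 8
n=3,j=1: even sum, s = 8+3 = 11
n=3,j=2: odd sum, s = 11-2 = 9
n=3,j=3: even sum, s = 9+9 = 18
n=3,j=4: odd sum, s = 18-4 = 14
n=4,j=1: odd sum, s = 14-1 = 13
n=4,j=2: even sum, s = 13+8 = 21
n=4,j=3: odd sum, s = 21-3 = 18
n=4,j=4: even sum, s = 18+16 = 34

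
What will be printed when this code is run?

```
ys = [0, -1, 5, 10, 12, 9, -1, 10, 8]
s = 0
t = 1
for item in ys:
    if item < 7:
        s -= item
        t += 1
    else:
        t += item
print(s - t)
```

-57

item=0: <7, s = 0-0 = 0; t=2
item=-1: <7, s = 0-(-1) = 1; t=3
item=5: <7, s = 1-5 = -4; t=4
item=10: not <7; t=14
item=12: not <7; t=26
item=9: not <7; t=35
item=-1: <7, s = (-4)-(-1) = -3; t=36
item=10: not <7; t=46
item=8: not <7; t=54
s-t = (-3)-54 = -57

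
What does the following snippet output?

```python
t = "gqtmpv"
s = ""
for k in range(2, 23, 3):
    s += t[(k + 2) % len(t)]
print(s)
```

pqpqpqp

k=2: add t[4]='p' → 'p'
k=5: add t[1]='q' → 'pq'
k=8: add t[4]='p' → 'pqp'
k=11: add t[1]='q' → 'pqpq'
k=14: add t[4]='p' → 'pqpqp'
k=17: add t[1]='q' → 'pqpqpq'
k=20: add t[4]='p' → 'pqpqpqp'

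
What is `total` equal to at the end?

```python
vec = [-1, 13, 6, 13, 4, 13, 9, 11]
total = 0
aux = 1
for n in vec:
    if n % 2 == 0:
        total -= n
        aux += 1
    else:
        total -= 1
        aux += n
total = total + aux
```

45

n=-1: not even, total = 0-1 = -1; aux=0
n=13: not even, total = (-1)-1 = -2; aux=13
n=6: even, total = (-2)-6 = -8; aux=14
n=13: not even, total = (-8)-1 = -9; aux=27
n=4: even, total = (-9)-4 = -13; aux=28
n=13: not even, total = (-13)-1 = -14; aux=41
n=9: not even, total = (-14)-1 = -15; aux=50
n=11: not even, total = (-15)-1 = -16; aux=61
total+aux = (-16)+61 = 45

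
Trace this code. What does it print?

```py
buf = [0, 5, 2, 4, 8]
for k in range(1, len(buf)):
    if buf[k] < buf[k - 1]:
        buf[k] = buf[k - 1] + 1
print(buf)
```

[0, 5, 6, 7, 8]

k=1: 5>=0, unchanged → [0, 5, 2, 4, 8]
k=2: 2<5, buf[2] = 5+1 = 6 → [0, 5, 6, 4, 8]
k=3: 4<6, buf[3] = 6+1 = 7 → [0, 5, 6, 7, 8]
k=4: 8>=7, unchanged → [0, 5, 6, 7, 8]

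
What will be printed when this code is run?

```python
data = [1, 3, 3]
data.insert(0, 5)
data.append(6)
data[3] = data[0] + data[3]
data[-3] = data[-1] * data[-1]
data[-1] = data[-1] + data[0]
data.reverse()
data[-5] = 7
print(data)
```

[7, 8, 36, 1, 5]

insert 5 at 0 → [5, 1, 3, 3]
append 6 → [5, 1, 3, 3, 6]
data[3] = data[0]+data[3] = 5+3 = 8 → [5, 1, 3, 8, 6]
data[-3] = data[-1]*data[-1] = 6*6 = 36 → [5, 1, 36, 8, 6]
data[-1] = data[-1]+data[0] = 6+5 = 11 → [5, 1, 36, 8, 11]
reverse → [11, 8, 36, 1, 5]
data[-5] = 7 → [7, 8, 36, 1, 5]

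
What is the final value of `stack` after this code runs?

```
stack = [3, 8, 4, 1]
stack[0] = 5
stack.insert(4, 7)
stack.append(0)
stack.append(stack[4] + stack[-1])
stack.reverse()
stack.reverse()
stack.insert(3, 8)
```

[5, 8, 4, 8, 1, 7, 0, 7]

stack[0] = 5 → [5, 8, 4, 1]
insert 7 at 4 → [5, 8, 4, 1, 7]
append 0 → [5, 8, 4, 1, 7, 0]
append stack[4]+stack[-1] = 7+0 = 7 → [5, 8, 4, 1, 7, 0, 7]
reverse → [7, 0, 7, 1, 4, 8, 5]
reverse → [5, 8, 4, 1, 7, 0, 7]
insert 8 at 3 → [5, 8, 4, 8, 1, 7, 0, 7]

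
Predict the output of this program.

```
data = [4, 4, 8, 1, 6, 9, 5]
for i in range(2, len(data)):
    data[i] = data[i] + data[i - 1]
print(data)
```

i=2: data[2] = 8+4 = 12 → [4, 4, 12, 1, 6, 9, 5]
i=3: data[3] = 1+12 = 13 → [4, 4, 12, 13, 6, 9, 5]
i=4: data[4] = 6+13 = 19 → [4, 4, 12, 13, 19, 9, 5]
i=5: data[5] = 9+19 = 28 → [4, 4, 12, 13, 19, 28, 5]
i=6: data[6] = 5+28 = 33 → [4, 4, 12, 13, 19, 28, 33]

[4, 4, 12, 13, 19, 28, 33]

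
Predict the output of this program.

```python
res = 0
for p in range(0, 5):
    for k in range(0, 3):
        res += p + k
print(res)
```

45

p=0,k=0: res = 0+0 = 0
p=0,k=1: res = 0+1 = 1
p=0,k=2: res = 1+2 = 3
p=1,k=0: res = 3+1 = 4
p=1,k=1: res = 4+2 = 6
p=1,k=2: res = 6+3 = 9
p=2,k=0: res = 9+2 = 11
p=2,k=1: res = 11+3 = 14
p=2,k=2: res = 14+4 = 18
p=3,k=0: res = 18+3 = 21
p=3,k=1: res = 21+4 = 25
p=3,k=2: res = 25+5 = 30
p=4,k=0: res = 30+4 = 34
p=4,k=1: res = 34+5 = 39
p=4,k=2: res = 39+6 = 45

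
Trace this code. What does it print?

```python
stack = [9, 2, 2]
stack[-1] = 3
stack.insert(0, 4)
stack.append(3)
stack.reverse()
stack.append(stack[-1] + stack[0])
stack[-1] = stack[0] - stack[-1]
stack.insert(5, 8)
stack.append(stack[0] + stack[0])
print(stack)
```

stack[-1] = 3 → [9, 2, 3]
insert 4 at 0 → [4, 9, 2, 3]
append 3 → [4, 9, 2, 3, 3]
reverse → [3, 3, 2, 9, 4]
append stack[-1]+stack[0] = 4+3 = 7 → [3, 3, 2, 9, 4, 7]
stack[-1] = stack[0]-stack[-1] = 3-7 = -4 → [3, 3, 2, 9, 4, -4]
insert 8 at 5 → [3, 3, 2, 9, 4, 8, -4]
append stack[0]+stack[0] = 3+3 = 6 → [3, 3, 2, 9, 4, 8, -4, 6]

[3, 3, 2, 9, 4, 8, -4, 6]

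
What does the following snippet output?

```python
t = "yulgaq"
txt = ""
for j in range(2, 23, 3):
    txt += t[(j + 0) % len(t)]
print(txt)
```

lqlqlql

j=2: add t[2]='l' → 'l'
j=5: add t[5]='q' → 'lq'
j=8: add t[2]='l' → 'lql'
j=11: add t[5]='q' → 'lqlq'
j=14: add t[2]='l' → 'lqlql'
j=17: add t[5]='q' → 'lqlqlq'
j=20: add t[2]='l' → 'lqlqlql'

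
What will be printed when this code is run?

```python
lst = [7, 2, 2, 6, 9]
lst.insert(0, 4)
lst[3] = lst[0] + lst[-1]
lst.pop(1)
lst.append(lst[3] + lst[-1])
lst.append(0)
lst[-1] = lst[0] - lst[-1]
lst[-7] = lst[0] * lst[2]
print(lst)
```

[52, 2, 13, 6, 9, 15, 4]

insert 4 at 0 → [4, 7, 2, 2, 6, 9]
lst[3] = lst[0]+lst[-1] = 4+9 = 13 → [4, 7, 2, 13, 6, 9]
pop(1) removes 7 → [4, 2, 13, 6, 9]
append lst[3]+lst[-1] = 6+9 = 15 → [4, 2, 13, 6, 9, 15]
append 0 → [4, 2, 13, 6, 9, 15, 0]
lst[-1] = lst[0]-lst[-1] = 4-0 = 4 → [4, 2, 13, 6, 9, 15, 4]
lst[-7] = lst[0]*lst[2] = 4*13 = 52 → [52, 2, 13, 6, 9, 15, 4]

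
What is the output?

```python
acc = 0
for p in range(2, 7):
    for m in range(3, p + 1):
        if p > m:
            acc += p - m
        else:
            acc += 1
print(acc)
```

14

p=3,m=3: not 3>3, acc = 0+1 = 1
p=4,m=3: 4>3, acc = 1+1 = 2
p=4,m=4: not 4>4, acc = 2+1 = 3
p=5,m=3: 5>3, acc = 3+2 = 5
p=5,m=4: 5>4, acc = 5+1 = 6
p=5,m=5: not 5>5, acc = 6+1 = 7
p=6,m=3: 6>3, acc = 7+3 = 10
p=6,m=4: 6>4, acc = 10+2 = 12
p=6,m=5: 6>5, acc = 12+1 = 13
p=6,m=6: not 6>6, acc = 13+1 = 14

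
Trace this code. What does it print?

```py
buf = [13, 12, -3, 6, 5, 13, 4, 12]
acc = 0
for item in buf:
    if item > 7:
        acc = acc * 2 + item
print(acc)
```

190

item=13: >7, acc = 0*2+13 = 13
item=12: >7, acc = 13*2+12 = 38
item=-3: not >7
item=6: not >7
item=5: not >7
item=13: >7, acc = 38*2+13 = 89
item=4: not >7
item=12: >7, acc = 89*2+12 = 190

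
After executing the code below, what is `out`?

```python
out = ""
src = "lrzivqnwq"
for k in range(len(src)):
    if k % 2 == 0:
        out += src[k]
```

k=0: add 'l' → 'l'
k=1: skip
k=2: add 'z' → 'lz'
k=3: skip
k=4: add 'v' → 'lzv'
k=5: skip
k=6: add 'n' → 'lzvn'
k=7: skip
k=8: add 'q' → 'lzvnq'

'lzvnq'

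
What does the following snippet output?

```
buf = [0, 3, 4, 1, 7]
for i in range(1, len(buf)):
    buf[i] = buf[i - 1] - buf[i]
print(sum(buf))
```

-33

i=1: buf[1] = 0-3 = -3 → [0, -3, 4, 1, 7]
i=2: buf[2] = (-3)-4 = -7 → [0, -3, -7, 1, 7]
i=3: buf[3] = (-7)-1 = -8 → [0, -3, -7, -8, 7]
i=4: buf[4] = (-8)-7 = -15 → [0, -3, -7, -8, -15]
sum = -33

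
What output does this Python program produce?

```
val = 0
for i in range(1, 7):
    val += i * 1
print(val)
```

21

i=1: val = 0+1*1 = 1
i=2: val = 1+2*1 = 3
i=3: val = 3+3*1 = 6
i=4: val = 6+4*1 = 10
i=5: val = 10+5*1 = 15
i=6: val = 15+6*1 = 21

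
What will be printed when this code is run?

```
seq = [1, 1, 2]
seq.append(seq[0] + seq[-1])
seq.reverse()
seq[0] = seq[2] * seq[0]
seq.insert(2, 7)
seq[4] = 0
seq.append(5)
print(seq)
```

[3, 2, 7, 1, 0, 5]

append seq[0]+seq[-1] = 1+2 = 3 → [1, 1, 2, 3]
reverse → [3, 2, 1, 1]
seq[0] = seq[2]*seq[0] = 1*3 = 3 → [3, 2, 1, 1]
insert 7 at 2 → [3, 2, 7, 1, 1]
seq[4] = 0 → [3, 2, 7, 1, 0]
append 5 → [3, 2, 7, 1, 0, 5]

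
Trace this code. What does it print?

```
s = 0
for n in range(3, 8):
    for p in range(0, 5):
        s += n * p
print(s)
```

250

n=3,p=0: s = 0+0 = 0
n=3,p=1: s = 0+3 = 3
n=3,p=2: s = 3+6 = 9
n=3,p=3: s = 9+9 = 18
n=3,p=4: s = 18+12 = 30
n=4,p=0: s = 30+0 = 30
n=4,p=1: s = 30+4 = 34
n=4,p=2: s = 34+8 = 42
n=4,p=3: s = 42+12 = 54
n=4,p=4: s = 54+16 = 70
n=5,p=0: s = 70+0 = 70
n=5,p=1: s = 70+5 = 75
n=5,p=2: s = 75+10 = 85
n=5,p=3: s = 85+15 = 100
n=5,p=4: s = 100+20 = 120
n=6,p=0: s = 120+0 = 120
n=6,p=1: s = 120+6 = 126
n=6,p=2: s = 126+12 = 138
n=6,p=3: s = 138+18 = 156
n=6,p=4: s = 156+24 = 180
n=7,p=0: s = 180+0 = 180
n=7,p=1: s = 180+7 = 187
n=7,p=2: s = 187+14 = 201
n=7,p=3: s = 201+21 = 222
n=7,p=4: s = 222+28 = 250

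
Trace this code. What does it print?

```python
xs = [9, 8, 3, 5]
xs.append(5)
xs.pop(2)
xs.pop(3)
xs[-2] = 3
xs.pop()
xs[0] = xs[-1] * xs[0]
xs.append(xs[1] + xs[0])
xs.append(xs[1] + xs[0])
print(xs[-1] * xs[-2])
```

append 5 → [9, 8, 3, 5, 5]
pop(2) removes 3 → [9, 8, 5, 5]
pop(3) removes 5 → [9, 8, 5]
xs[-2] = 3 → [9, 3, 5]
pop() removes 5 → [9, 3]
xs[0] = xs[-1]*xs[0] = 3*9 = 27 → [27, 3]
append xs[1]+xs[0] = 3+27 = 30 → [27, 3, 30]
append xs[1]+xs[0] = 3+27 = 30 → [27, 3, 30, 30]
xs[-1]*xs[-2] = 30*30 = 900

900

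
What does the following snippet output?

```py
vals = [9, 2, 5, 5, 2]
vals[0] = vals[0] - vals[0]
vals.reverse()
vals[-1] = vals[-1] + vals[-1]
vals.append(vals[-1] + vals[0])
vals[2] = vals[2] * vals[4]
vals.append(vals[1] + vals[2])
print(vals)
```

[2, 5, 0, 2, 0, 2, 5]

vals[0] = vals[0]-vals[0] = 9-9 = 0 → [0, 2, 5, 5, 2]
reverse → [2, 5, 5, 2, 0]
vals[-1] = vals[-1]+vals[-1] = 0+0 = 0 → [2, 5, 5, 2, 0]
append vals[-1]+vals[0] = 0+2 = 2 → [2, 5, 5, 2, 0, 2]
vals[2] = vals[2]*vals[4] = 5*0 = 0 → [2, 5, 0, 2, 0, 2]
append vals[1]+vals[2] = 5+0 = 5 → [2, 5, 0, 2, 0, 2, 5]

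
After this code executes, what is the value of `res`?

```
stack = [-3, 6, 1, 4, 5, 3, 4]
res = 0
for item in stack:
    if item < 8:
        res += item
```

item=-3: <8, res = 0+(-3) = -3
item=6: <8, res = (-3)+6 = 3
item=1: <8, res = 3+1 = 4
item=4: <8, res = 4+4 = 8
item=5: <8, res = 8+5 = 13
item=3: <8, res = 13+3 = 16
item=4: <8, res = 16+4 = 20

20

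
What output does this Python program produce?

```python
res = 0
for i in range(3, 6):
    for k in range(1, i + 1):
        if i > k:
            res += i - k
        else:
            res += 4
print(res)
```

31

i=3,k=1: 3>1, res = 0+2 = 2
i=3,k=2: 3>2, res = 2+1 = 3
i=3,k=3: not 3>3, res = 3+4 = 7
i=4,k=1: 4>1, res = 7+3 = 10
i=4,k=2: 4>2, res = 10+2 = 12
i=4,k=3: 4>3, res = 12+1 = 13
i=4,k=4: not 4>4, res = 13+4 = 17
i=5,k=1: 5>1, res = 17+4 = 21
i=5,k=2: 5>2, res = 21+3 = 24
i=5,k=3: 5>3, res = 24+2 = 26
i=5,k=4: 5>4, res = 26+1 = 27
i=5,k=5: not 5>5, res = 27+4 = 31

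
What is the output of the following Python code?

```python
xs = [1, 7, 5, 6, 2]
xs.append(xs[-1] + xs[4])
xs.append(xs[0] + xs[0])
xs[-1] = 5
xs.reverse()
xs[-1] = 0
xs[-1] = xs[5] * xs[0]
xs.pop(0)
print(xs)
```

[4, 2, 6, 5, 7, 35]

append xs[-1]+xs[4] = 2+2 = 4 → [1, 7, 5, 6, 2, 4]
append xs[0]+xs[0] = 1+1 = 2 → [1, 7, 5, 6, 2, 4, 2]
xs[-1] = 5 → [1, 7, 5, 6, 2, 4, 5]
reverse → [5, 4, 2, 6, 5, 7, 1]
xs[-1] = 0 → [5, 4, 2, 6, 5, 7, 0]
xs[-1] = xs[5]*xs[0] = 7*5 = 35 → [5, 4, 2, 6, 5, 7, 35]
pop(0) removes 5 → [4, 2, 6, 5, 7, 35]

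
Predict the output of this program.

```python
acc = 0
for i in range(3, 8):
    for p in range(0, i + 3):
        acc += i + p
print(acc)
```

i=3,p=0: acc = 0+3 = 3
i=3,p=1: acc = 3+4 = 7
i=3,p=2: acc = 7+5 = 12
i=3,p=3: acc = 12+6 = 18
i=3,p=4: acc = 18+7 = 25
i=3,p=5: acc = 25+8 = 33
i=4,p=0: acc = 33+4 = 37
i=4,p=1: acc = 37+5 = 42
i=4,p=2: acc = 42+6 = 48
i=4,p=3: acc = 48+7 = 55
i=4,p=4: acc = 55+8 = 63
i=4,p=5: acc = 63+9 = 72
i=4,p=6: acc = 72+10 = 82
i=5,p=0: acc = 82+5 = 87
i=5,p=1: acc = 87+6 = 93
i=5,p=2: acc = 93+7 = 100
i=5,p=3: acc = 100+8 = 108
i=5,p=4: acc = 108+9 = 117
i=5,p=5: acc = 117+10 = 127
i=5,p=6: acc = 127+11 = 138
i=5,p=7: acc = 138+12 = 150
i=6,p=0: acc = 150+6 = 156
i=6,p=1: acc = 156+7 = 163
i=6,p=2: acc = 163+8 = 171
i=6,p=3: acc = 171+9 = 180
i=6,p=4: acc = 180+10 = 190
i=6,p=5: acc = 190+11 = 201
i=6,p=6: acc = 201+12 = 213
i=6,p=7: acc = 213+13 = 226
i=6,p=8: acc = 226+14 = 240
i=7,p=0: acc = 240+7 = 247
i=7,p=1: acc = 247+8 = 255
i=7,p=2: acc = 255+9 = 264
i=7,p=3: acc = 264+10 = 274
i=7,p=4: acc = 274+11 = 285
i=7,p=5: acc = 285+12 = 297
i=7,p=6: acc = 297+13 = 310
i=7,p=7: acc = 310+14 = 324
i=7,p=8: acc = 324+15 = 339
i=7,p=9: acc = 339+16 = 355

355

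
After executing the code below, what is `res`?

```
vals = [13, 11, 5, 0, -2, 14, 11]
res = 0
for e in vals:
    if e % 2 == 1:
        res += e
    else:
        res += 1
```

43

e=13: odd, res = 0+13 = 13
e=11: odd, res = 13+11 = 24
e=5: odd, res = 24+5 = 29
e=0: not odd, res = 29+1 = 30
e=-2: not odd, res = 30+1 = 31
e=14: not odd, res = 31+1 = 32
e=11: odd, res = 32+11 = 43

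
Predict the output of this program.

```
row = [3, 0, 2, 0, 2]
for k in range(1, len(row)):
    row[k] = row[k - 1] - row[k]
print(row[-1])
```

k=1: row[1] = 3-0 = 3 → [3, 3, 2, 0, 2]
k=2: row[2] = 3-2 = 1 → [3, 3, 1, 0, 2]
k=3: row[3] = 1-0 = 1 → [3, 3, 1, 1, 2]
k=4: row[4] = 1-2 = -1 → [3, 3, 1, 1, -1]

-1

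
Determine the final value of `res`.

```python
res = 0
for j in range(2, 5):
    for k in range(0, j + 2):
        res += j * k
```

102

j=2,k=0: res = 0+0 = 0
j=2,k=1: res = 0+2 = 2
j=2,k=2: res = 2+4 = 6
j=2,k=3: res = 6+6 = 12
j=3,k=0: res = 12+0 = 12
j=3,k=1: res = 12+3 = 15
j=3,k=2: res = 15+6 = 21
j=3,k=3: res = 21+9 = 30
j=3,k=4: res = 30+12 = 42
j=4,k=0: res = 42+0 = 42
j=4,k=1: res = 42+4 = 46
j=4,k=2: res = 46+8 = 54
j=4,k=3: res = 54+12 = 66
j=4,k=4: res = 66+16 = 82
j=4,k=5: res = 82+20 = 102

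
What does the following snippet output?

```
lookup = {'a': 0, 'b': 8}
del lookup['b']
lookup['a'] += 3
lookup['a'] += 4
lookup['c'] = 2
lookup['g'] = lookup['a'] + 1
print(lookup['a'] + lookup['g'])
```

15

del 'b' → {'a': 0}
lookup['a'] = 0+3 = 3 → {'a': 3}
lookup['a'] = 3+4 = 7 → {'a': 7}
lookup['c'] = 2 → {'a': 7, 'c': 2}
lookup['g'] = lookup['a']+1 = 8 → {'a': 7, 'c': 2, 'g': 8}
lookup['a']+lookup['g'] = 7+8 = 15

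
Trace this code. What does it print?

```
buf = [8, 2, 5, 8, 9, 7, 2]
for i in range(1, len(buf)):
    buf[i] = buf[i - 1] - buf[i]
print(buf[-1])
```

-25

i=1: buf[1] = 8-2 = 6 → [8, 6, 5, 8, 9, 7, 2]
i=2: buf[2] = 6-5 = 1 → [8, 6, 1, 8, 9, 7, 2]
i=3: buf[3] = 1-8 = -7 → [8, 6, 1, -7, 9, 7, 2]
i=4: buf[4] = (-7)-9 = -16 → [8, 6, 1, -7, -16, 7, 2]
i=5: buf[5] = (-16)-7 = -23 → [8, 6, 1, -7, -16, -23, 2]
i=6: buf[6] = (-23)-2 = -25 → [8, 6, 1, -7, -16, -23, -25]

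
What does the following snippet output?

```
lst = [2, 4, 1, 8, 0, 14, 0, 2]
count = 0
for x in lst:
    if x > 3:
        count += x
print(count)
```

26

x=2: not >3
x=4: >3, count = 0+4 = 4
x=1: not >3
x=8: >3, count = 4+8 = 12
x=0: not >3
x=14: >3, count = 12+14 = 26
x=0: not >3
x=2: not >3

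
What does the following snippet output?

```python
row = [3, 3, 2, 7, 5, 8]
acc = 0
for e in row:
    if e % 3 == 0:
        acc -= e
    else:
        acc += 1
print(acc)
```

-2

e=3: %3==0, acc = 0-3 = -3
e=3: %3==0, acc = (-3)-3 = -6
e=2: not %3==0, acc = (-6)+1 = -5
e=7: not %3==0, acc = (-5)+1 = -4
e=5: not %3==0, acc = (-4)+1 = -3
e=8: not %3==0, acc = (-3)+1 = -2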